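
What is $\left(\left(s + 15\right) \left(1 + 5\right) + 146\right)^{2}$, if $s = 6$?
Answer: $73984$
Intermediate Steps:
$\left(\left(s + 15\right) \left(1 + 5\right) + 146\right)^{2} = \left(\left(6 + 15\right) \left(1 + 5\right) + 146\right)^{2} = \left(21 \cdot 6 + 146\right)^{2} = \left(126 + 146\right)^{2} = 272^{2} = 73984$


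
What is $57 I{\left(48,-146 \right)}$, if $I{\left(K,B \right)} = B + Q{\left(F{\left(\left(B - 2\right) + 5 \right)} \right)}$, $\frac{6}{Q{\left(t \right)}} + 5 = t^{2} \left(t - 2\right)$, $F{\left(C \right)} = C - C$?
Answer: $- \frac{41952}{5} \approx -8390.4$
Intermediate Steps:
$F{\left(C \right)} = 0$
$Q{\left(t \right)} = \frac{6}{-5 + t^{2} \left(-2 + t\right)}$ ($Q{\left(t \right)} = \frac{6}{-5 + t^{2} \left(t - 2\right)} = \frac{6}{-5 + t^{2} \left(-2 + t\right)}$)
$I{\left(K,B \right)} = - \frac{6}{5} + B$ ($I{\left(K,B \right)} = B + \frac{6}{-5 + 0^{3} - 2 \cdot 0^{2}} = B + \frac{6}{-5 + 0 - 0} = B + \frac{6}{-5 + 0 + 0} = B + \frac{6}{-5} = B + 6 \left(- \frac{1}{5}\right) = B - \frac{6}{5} = - \frac{6}{5} + B$)
$57 I{\left(48,-146 \right)} = 57 \left(- \frac{6}{5} - 146\right) = 57 \left(- \frac{736}{5}\right) = - \frac{41952}{5}$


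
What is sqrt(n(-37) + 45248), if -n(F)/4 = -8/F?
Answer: 12*sqrt(430162)/37 ≈ 212.71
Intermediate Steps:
n(F) = 32/F (n(F) = -(-32)/F = 32/F)
sqrt(n(-37) + 45248) = sqrt(32/(-37) + 45248) = sqrt(32*(-1/37) + 45248) = sqrt(-32/37 + 45248) = sqrt(1674144/37) = 12*sqrt(430162)/37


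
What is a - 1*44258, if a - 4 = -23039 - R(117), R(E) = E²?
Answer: -80982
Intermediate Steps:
a = -36724 (a = 4 + (-23039 - 1*117²) = 4 + (-23039 - 1*13689) = 4 + (-23039 - 13689) = 4 - 36728 = -36724)
a - 1*44258 = -36724 - 1*44258 = -36724 - 44258 = -80982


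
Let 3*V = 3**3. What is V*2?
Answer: 18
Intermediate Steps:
V = 9 (V = (1/3)*3**3 = (1/3)*27 = 9)
V*2 = 9*2 = 18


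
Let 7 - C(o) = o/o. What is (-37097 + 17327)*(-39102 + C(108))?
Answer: 772927920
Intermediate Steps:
C(o) = 6 (C(o) = 7 - o/o = 7 - 1*1 = 7 - 1 = 6)
(-37097 + 17327)*(-39102 + C(108)) = (-37097 + 17327)*(-39102 + 6) = -19770*(-39096) = 772927920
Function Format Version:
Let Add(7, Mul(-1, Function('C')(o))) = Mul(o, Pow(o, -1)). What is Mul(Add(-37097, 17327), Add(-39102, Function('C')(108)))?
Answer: 772927920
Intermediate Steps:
Function('C')(o) = 6 (Function('C')(o) = Add(7, Mul(-1, Mul(o, Pow(o, -1)))) = Add(7, Mul(-1, 1)) = Add(7, -1) = 6)
Mul(Add(-37097, 17327), Add(-39102, Function('C')(108))) = Mul(Add(-37097, 17327), Add(-39102, 6)) = Mul(-19770, -39096) = 772927920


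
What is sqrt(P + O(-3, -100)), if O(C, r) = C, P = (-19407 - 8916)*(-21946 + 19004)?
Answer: sqrt(83326263) ≈ 9128.3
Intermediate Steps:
P = 83326266 (P = -28323*(-2942) = 83326266)
sqrt(P + O(-3, -100)) = sqrt(83326266 - 3) = sqrt(83326263)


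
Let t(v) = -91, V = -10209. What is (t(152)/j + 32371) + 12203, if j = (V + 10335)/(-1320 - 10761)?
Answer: 319795/6 ≈ 53299.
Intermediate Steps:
j = -42/4027 (j = (-10209 + 10335)/(-1320 - 10761) = 126/(-12081) = 126*(-1/12081) = -42/4027 ≈ -0.010430)
(t(152)/j + 32371) + 12203 = (-91/(-42/4027) + 32371) + 12203 = (-91*(-4027/42) + 32371) + 12203 = (52351/6 + 32371) + 12203 = 246577/6 + 12203 = 319795/6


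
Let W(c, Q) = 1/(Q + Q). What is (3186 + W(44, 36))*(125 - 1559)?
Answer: -54824927/12 ≈ -4.5687e+6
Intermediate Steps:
W(c, Q) = 1/(2*Q)
(3186 + W(44, 36))*(125 - 1559) = (3186 + (½)/36)*(125 - 1559) = (3186 + (½)*(1/36))*(-1434) = (3186 + 1/72)*(-1434) = (229393/72)*(-1434) = -54824927/12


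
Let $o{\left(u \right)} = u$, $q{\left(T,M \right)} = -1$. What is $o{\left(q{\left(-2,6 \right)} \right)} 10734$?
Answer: $-10734$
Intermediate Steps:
$o{\left(q{\left(-2,6 \right)} \right)} 10734 = \left(-1\right) 10734 = -10734$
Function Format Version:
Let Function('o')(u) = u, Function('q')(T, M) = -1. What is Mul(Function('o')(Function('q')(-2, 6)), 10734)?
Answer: -10734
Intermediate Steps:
Mul(Function('o')(Function('q')(-2, 6)), 10734) = Mul(-1, 10734) = -10734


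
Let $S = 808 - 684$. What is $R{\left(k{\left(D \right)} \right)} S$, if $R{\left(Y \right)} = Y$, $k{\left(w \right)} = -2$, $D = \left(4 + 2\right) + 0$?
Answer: $-248$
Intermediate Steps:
$D = 6$ ($D = 6 + 0 = 6$)
$S = 124$ ($S = 808 - 684 = 124$)
$R{\left(k{\left(D \right)} \right)} S = \left(-2\right) 124 = -248$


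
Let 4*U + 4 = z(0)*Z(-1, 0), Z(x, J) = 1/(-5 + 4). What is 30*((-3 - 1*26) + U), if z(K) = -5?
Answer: -1725/2 ≈ -862.50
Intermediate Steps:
Z(x, J) = -1 (Z(x, J) = 1/(-1) = -1)
U = 1/4 (U = -1 + (-5*(-1))/4 = -1 + (1/4)*5 = -1 + 5/4 = 1/4 ≈ 0.25000)
30*((-3 - 1*26) + U) = 30*((-3 - 1*26) + 1/4) = 30*((-3 - 26) + 1/4) = 30*(-29 + 1/4) = 30*(-115/4) = -1725/2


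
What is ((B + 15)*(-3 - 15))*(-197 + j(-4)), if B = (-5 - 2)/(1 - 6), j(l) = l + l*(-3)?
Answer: 278964/5 ≈ 55793.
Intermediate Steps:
j(l) = -2*l (j(l) = l - 3*l = -2*l)
B = 7/5 (B = -7/(-5) = -7*(-1/5) = 7/5 ≈ 1.4000)
((B + 15)*(-3 - 15))*(-197 + j(-4)) = ((7/5 + 15)*(-3 - 15))*(-197 - 2*(-4)) = ((82/5)*(-18))*(-197 + 8) = -1476/5*(-189) = 278964/5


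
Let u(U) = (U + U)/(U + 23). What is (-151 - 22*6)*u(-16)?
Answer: 9056/7 ≈ 1293.7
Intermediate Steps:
u(U) = 2*U/(23 + U) (u(U) = (2*U)/(23 + U) = 2*U/(23 + U))
(-151 - 22*6)*u(-16) = (-151 - 22*6)*(2*(-16)/(23 - 16)) = (-151 - 132)*(2*(-16)/7) = -566*(-16)/7 = -283*(-32/7) = 9056/7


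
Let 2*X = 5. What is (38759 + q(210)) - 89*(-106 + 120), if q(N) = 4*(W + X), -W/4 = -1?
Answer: 37539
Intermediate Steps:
W = 4 (W = -4*(-1) = 4)
X = 5/2 (X = (1/2)*5 = 5/2 ≈ 2.5000)
q(N) = 26 (q(N) = 4*(4 + 5/2) = 4*(13/2) = 26)
(38759 + q(210)) - 89*(-106 + 120) = (38759 + 26) - 89*(-106 + 120) = 38785 - 89*14 = 38785 - 1246 = 37539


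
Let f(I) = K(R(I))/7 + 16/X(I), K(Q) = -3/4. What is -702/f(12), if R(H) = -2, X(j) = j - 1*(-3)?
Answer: -22680/31 ≈ -731.61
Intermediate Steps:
X(j) = 3 + j (X(j) = j + 3 = 3 + j)
K(Q) = -¾ (K(Q) = -3*¼ = -¾)
f(I) = -3/28 + 16/(3 + I) (f(I) = -¾/7 + 16/(3 + I) = -¾*⅐ + 16/(3 + I) = -3/28 + 16/(3 + I))
-702/f(12) = -702*28*(3 + 12)/(439 - 3*12) = -702*420/(439 - 36) = -702/((1/28)*(1/15)*403) = -702/403/420 = -702*420/403 = -22680/31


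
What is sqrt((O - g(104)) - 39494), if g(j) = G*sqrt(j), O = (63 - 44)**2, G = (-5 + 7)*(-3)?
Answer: sqrt(-39133 + 12*sqrt(26)) ≈ 197.67*I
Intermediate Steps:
G = -6 (G = 2*(-3) = -6)
O = 361 (O = 19**2 = 361)
g(j) = -6*sqrt(j)
sqrt((O - g(104)) - 39494) = sqrt((361 - (-6)*sqrt(104)) - 39494) = sqrt((361 - (-6)*2*sqrt(26)) - 39494) = sqrt((361 - (-12)*sqrt(26)) - 39494) = sqrt((361 + 12*sqrt(26)) - 39494) = sqrt(-39133 + 12*sqrt(26))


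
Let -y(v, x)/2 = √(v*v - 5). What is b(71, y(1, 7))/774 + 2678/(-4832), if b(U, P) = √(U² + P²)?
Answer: -1339/2416 + 5*√201/774 ≈ -0.46264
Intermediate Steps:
y(v, x) = -2*√(-5 + v²) (y(v, x) = -2*√(v*v - 5) = -2*√(v² - 5) = -2*√(-5 + v²))
b(U, P) = √(P² + U²)
b(71, y(1, 7))/774 + 2678/(-4832) = √((-2*√(-5 + 1²))² + 71²)/774 + 2678/(-4832) = √((-2*√(-5 + 1))² + 5041)*(1/774) + 2678*(-1/4832) = √((-4*I)² + 5041)*(1/774) - 1339/2416 = √(-16 + 5041)*(1/774) - 1339/2416 = √5025*(1/774) - 1339/2416 = (5*√201)*(1/774) - 1339/2416 = 5*√201/774 - 1339/2416 = -1339/2416 + 5*√201/774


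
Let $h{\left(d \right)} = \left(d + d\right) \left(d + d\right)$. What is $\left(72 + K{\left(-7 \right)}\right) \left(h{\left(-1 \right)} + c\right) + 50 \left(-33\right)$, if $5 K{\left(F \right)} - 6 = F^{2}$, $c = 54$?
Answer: $3164$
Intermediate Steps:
$h{\left(d \right)} = 4 d^{2}$ ($h{\left(d \right)} = 2 d 2 d = 4 d^{2}$)
$K{\left(F \right)} = \frac{6}{5} + \frac{F^{2}}{5}$
$\left(72 + K{\left(-7 \right)}\right) \left(h{\left(-1 \right)} + c\right) + 50 \left(-33\right) = \left(72 + \left(\frac{6}{5} + \frac{\left(-7\right)^{2}}{5}\right)\right) \left(4 \left(-1\right)^{2} + 54\right) + 50 \left(-33\right) = \left(72 + \left(\frac{6}{5} + \frac{1}{5} \cdot 49\right)\right) \left(4 \cdot 1 + 54\right) - 1650 = \left(72 + \left(\frac{6}{5} + \frac{49}{5}\right)\right) \left(4 + 54\right) - 1650 = \left(72 + 11\right) 58 - 1650 = 83 \cdot 58 - 1650 = 4814 - 1650 = 3164$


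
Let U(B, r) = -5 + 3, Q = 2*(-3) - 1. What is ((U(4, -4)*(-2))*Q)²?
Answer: 784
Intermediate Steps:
Q = -7 (Q = -6 - 1 = -7)
U(B, r) = -2
((U(4, -4)*(-2))*Q)² = (-2*(-2)*(-7))² = (4*(-7))² = (-28)² = 784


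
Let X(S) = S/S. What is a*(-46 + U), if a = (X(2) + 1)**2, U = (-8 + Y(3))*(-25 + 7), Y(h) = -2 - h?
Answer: 752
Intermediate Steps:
X(S) = 1
U = 234 (U = (-8 + (-2 - 1*3))*(-25 + 7) = (-8 + (-2 - 3))*(-18) = (-8 - 5)*(-18) = -13*(-18) = 234)
a = 4 (a = (1 + 1)**2 = 2**2 = 4)
a*(-46 + U) = 4*(-46 + 234) = 4*188 = 752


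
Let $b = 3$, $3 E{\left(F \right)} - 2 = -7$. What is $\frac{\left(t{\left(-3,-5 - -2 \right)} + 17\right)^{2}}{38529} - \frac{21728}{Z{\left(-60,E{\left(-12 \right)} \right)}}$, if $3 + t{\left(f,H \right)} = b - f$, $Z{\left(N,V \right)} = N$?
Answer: $\frac{69765176}{192645} \approx 362.14$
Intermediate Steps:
$E{\left(F \right)} = - \frac{5}{3}$ ($E{\left(F \right)} = \frac{2}{3} + \frac{1}{3} \left(-7\right) = \frac{2}{3} - \frac{7}{3} = - \frac{5}{3}$)
$t{\left(f,H \right)} = - f$ ($t{\left(f,H \right)} = -3 - \left(-3 + f\right) = - f$)
$\frac{\left(t{\left(-3,-5 - -2 \right)} + 17\right)^{2}}{38529} - \frac{21728}{Z{\left(-60,E{\left(-12 \right)} \right)}} = \frac{\left(\left(-1\right) \left(-3\right) + 17\right)^{2}}{38529} - \frac{21728}{-60} = \left(3 + 17\right)^{2} \cdot \frac{1}{38529} - - \frac{5432}{15} = 20^{2} \cdot \frac{1}{38529} + \frac{5432}{15} = 400 \cdot \frac{1}{38529} + \frac{5432}{15} = \frac{400}{38529} + \frac{5432}{15} = \frac{69765176}{192645}$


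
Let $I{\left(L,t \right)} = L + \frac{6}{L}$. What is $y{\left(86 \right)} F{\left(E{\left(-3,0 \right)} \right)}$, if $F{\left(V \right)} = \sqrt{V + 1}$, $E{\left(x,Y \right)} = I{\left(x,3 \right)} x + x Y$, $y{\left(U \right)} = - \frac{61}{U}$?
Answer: $- \frac{122}{43} \approx -2.8372$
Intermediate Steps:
$E{\left(x,Y \right)} = Y x + x \left(x + \frac{6}{x}\right)$ ($E{\left(x,Y \right)} = \left(x + \frac{6}{x}\right) x + x Y = x \left(x + \frac{6}{x}\right) + Y x = Y x + x \left(x + \frac{6}{x}\right)$)
$F{\left(V \right)} = \sqrt{1 + V}$
$y{\left(86 \right)} F{\left(E{\left(-3,0 \right)} \right)} = - \frac{61}{86} \sqrt{1 + \left(6 + \left(-3\right)^{2} + 0 \left(-3\right)\right)} = \left(-61\right) \frac{1}{86} \sqrt{1 + \left(6 + 9 + 0\right)} = - \frac{61 \sqrt{1 + 15}}{86} = - \frac{61 \sqrt{16}}{86} = \left(- \frac{61}{86}\right) 4 = - \frac{122}{43}$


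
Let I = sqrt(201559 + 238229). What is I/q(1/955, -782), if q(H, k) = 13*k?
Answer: -sqrt(109947)/5083 ≈ -0.065234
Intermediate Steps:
I = 2*sqrt(109947) (I = sqrt(439788) = 2*sqrt(109947) ≈ 663.17)
I/q(1/955, -782) = (2*sqrt(109947))/((13*(-782))) = (2*sqrt(109947))/(-10166) = (2*sqrt(109947))*(-1/10166) = -sqrt(109947)/5083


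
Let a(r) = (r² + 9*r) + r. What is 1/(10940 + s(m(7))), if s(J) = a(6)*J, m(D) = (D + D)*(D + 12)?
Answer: 1/36476 ≈ 2.7415e-5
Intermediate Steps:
m(D) = 2*D*(12 + D) (m(D) = (2*D)*(12 + D) = 2*D*(12 + D))
a(r) = r² + 10*r
s(J) = 96*J (s(J) = (6*(10 + 6))*J = (6*16)*J = 96*J)
1/(10940 + s(m(7))) = 1/(10940 + 96*(2*7*(12 + 7))) = 1/(10940 + 96*(2*7*19)) = 1/(10940 + 96*266) = 1/(10940 + 25536) = 1/36476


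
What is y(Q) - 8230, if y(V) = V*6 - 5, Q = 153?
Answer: -7317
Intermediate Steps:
y(V) = -5 + 6*V (y(V) = 6*V - 5 = -5 + 6*V)
y(Q) - 8230 = (-5 + 6*153) - 8230 = (-5 + 918) - 8230 = 913 - 8230 = -7317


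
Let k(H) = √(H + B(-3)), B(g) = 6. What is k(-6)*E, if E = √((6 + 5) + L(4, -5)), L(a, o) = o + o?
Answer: 0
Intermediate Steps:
k(H) = √(6 + H) (k(H) = √(H + 6) = √(6 + H))
L(a, o) = 2*o
E = 1 (E = √((6 + 5) + 2*(-5)) = √(11 - 10) = √1 = 1)
k(-6)*E = √(6 - 6)*1 = √0*1 = 0*1 = 0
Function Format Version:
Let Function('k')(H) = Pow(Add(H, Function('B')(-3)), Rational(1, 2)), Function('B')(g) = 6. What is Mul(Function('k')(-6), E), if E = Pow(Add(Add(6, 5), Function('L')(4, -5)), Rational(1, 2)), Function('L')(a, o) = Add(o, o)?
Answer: 0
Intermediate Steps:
Function('k')(H) = Pow(Add(6, H), Rational(1, 2)) (Function('k')(H) = Pow(Add(H, 6), Rational(1, 2)) = Pow(Add(6, H), Rational(1, 2)))
Function('L')(a, o) = Mul(2, o)
E = 1 (E = Pow(Add(Add(6, 5), Mul(2, -5)), Rational(1, 2)) = Pow(Add(11, -10), Rational(1, 2)) = Pow(1, Rational(1, 2)) = 1)
Mul(Function('k')(-6), E) = Mul(Pow(Add(6, -6), Rational(1, 2)), 1) = Mul(Pow(0, Rational(1, 2)), 1) = Mul(0, 1) = 0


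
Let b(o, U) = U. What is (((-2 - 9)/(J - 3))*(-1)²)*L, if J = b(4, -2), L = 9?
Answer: 99/5 ≈ 19.800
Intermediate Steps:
J = -2
(((-2 - 9)/(J - 3))*(-1)²)*L = (((-2 - 9)/(-2 - 3))*(-1)²)*9 = (-11/(-5)*1)*9 = (-11*(-⅕)*1)*9 = ((11/5)*1)*9 = (11/5)*9 = 99/5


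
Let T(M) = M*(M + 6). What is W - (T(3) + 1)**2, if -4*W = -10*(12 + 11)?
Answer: -1453/2 ≈ -726.50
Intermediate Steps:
T(M) = M*(6 + M)
W = 115/2 (W = -(-5)*(12 + 11)/2 = -(-5)*23/2 = -1/4*(-230) = 115/2 ≈ 57.500)
W - (T(3) + 1)**2 = 115/2 - (3*(6 + 3) + 1)**2 = 115/2 - (3*9 + 1)**2 = 115/2 - (27 + 1)**2 = 115/2 - 1*28**2 = 115/2 - 1*784 = 115/2 - 784 = -1453/2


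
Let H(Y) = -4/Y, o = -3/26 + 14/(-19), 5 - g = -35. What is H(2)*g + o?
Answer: -39941/494 ≈ -80.852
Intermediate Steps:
g = 40 (g = 5 - 1*(-35) = 5 + 35 = 40)
o = -421/494 (o = -3*1/26 + 14*(-1/19) = -3/26 - 14/19 = -421/494 ≈ -0.85223)
H(2)*g + o = -4/2*40 - 421/494 = -4*½*40 - 421/494 = -2*40 - 421/494 = -80 - 421/494 = -39941/494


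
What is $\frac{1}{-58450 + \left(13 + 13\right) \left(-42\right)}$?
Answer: $- \frac{1}{59542} \approx -1.6795 \cdot 10^{-5}$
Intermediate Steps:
$\frac{1}{-58450 + \left(13 + 13\right) \left(-42\right)} = \frac{1}{-58450 + 26 \left(-42\right)} = \frac{1}{-58450 - 1092} = \frac{1}{-59542} = - \frac{1}{59542}$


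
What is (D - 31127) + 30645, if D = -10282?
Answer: -10764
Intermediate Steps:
(D - 31127) + 30645 = (-10282 - 31127) + 30645 = -41409 + 30645 = -10764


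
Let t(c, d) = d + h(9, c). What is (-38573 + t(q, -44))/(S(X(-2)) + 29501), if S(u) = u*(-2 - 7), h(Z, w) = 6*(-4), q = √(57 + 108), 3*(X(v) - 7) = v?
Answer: -2273/1732 ≈ -1.3124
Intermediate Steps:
X(v) = 7 + v/3
q = √165 ≈ 12.845
h(Z, w) = -24
S(u) = -9*u (S(u) = u*(-9) = -9*u)
t(c, d) = -24 + d (t(c, d) = d - 24 = -24 + d)
(-38573 + t(q, -44))/(S(X(-2)) + 29501) = (-38573 + (-24 - 44))/(-9*(7 + (⅓)*(-2)) + 29501) = (-38573 - 68)/(-9*(7 - ⅔) + 29501) = -38641/(-9*19/3 + 29501) = -38641/(-57 + 29501) = -38641/29444 = -38641*1/29444 = -2273/1732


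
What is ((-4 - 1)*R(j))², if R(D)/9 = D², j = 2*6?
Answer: 41990400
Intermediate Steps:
j = 12
R(D) = 9*D²
((-4 - 1)*R(j))² = ((-4 - 1)*(9*12²))² = (-45*144)² = (-5*1296)² = (-6480)² = 41990400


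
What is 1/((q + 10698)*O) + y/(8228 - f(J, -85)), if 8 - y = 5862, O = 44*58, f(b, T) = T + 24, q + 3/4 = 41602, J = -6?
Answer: -781319825555/1106313649254 ≈ -0.70624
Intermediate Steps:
q = 166405/4 (q = -¾ + 41602 = 166405/4 ≈ 41601.)
f(b, T) = 24 + T
O = 2552
y = -5854 (y = 8 - 1*5862 = 8 - 5862 = -5854)
1/((q + 10698)*O) + y/(8228 - f(J, -85)) = 1/((166405/4 + 10698)*2552) - 5854/(8228 - (24 - 85)) = (1/2552)/(209197/4) - 5854/(8228 - 1*(-61)) = (4/209197)*(1/2552) - 5854/(8228 + 61) = 1/133467686 - 5854/8289 = -781319825555/1106313649254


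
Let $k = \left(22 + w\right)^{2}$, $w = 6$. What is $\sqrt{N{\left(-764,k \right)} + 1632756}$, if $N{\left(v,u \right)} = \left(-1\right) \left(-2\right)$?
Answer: $\sqrt{1632758} \approx 1277.8$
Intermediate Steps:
$k = 784$ ($k = \left(22 + 6\right)^{2} = 28^{2} = 784$)
$N{\left(v,u \right)} = 2$
$\sqrt{N{\left(-764,k \right)} + 1632756} = \sqrt{2 + 1632756} = \sqrt{1632758}$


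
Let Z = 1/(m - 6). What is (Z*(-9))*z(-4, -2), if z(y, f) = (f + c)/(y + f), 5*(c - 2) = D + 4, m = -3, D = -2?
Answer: -1/15 ≈ -0.066667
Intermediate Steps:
c = 12/5 (c = 2 + (-2 + 4)/5 = 2 + (⅕)*2 = 2 + ⅖ = 12/5 ≈ 2.4000)
z(y, f) = (12/5 + f)/(f + y) (z(y, f) = (f + 12/5)/(y + f) = (12/5 + f)/(f + y))
Z = -⅑ (Z = 1/(-3 - 6) = 1/(-9) = -⅑ ≈ -0.11111)
(Z*(-9))*z(-4, -2) = (-⅑*(-9))*((12/5 - 2)/(-2 - 4)) = 1*((⅖)/(-6)) = 1*(-⅙*⅖) = 1*(-1/15) = -1/15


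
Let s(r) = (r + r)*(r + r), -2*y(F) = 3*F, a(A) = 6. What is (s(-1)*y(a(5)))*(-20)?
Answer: 720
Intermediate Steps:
y(F) = -3*F/2
s(r) = 4*r**2 (s(r) = (2*r)*(2*r) = 4*r**2)
(s(-1)*y(a(5)))*(-20) = ((4*(-1)**2)*(-3/2*6))*(-20) = ((4*1)*(-9))*(-20) = (4*(-9))*(-20) = -36*(-20) = 720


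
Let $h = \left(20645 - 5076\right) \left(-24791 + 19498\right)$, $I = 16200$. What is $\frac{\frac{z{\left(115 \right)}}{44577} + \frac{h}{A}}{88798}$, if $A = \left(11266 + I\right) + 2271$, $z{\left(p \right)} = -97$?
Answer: $- \frac{1836723554099}{58854703869351} \approx -0.031208$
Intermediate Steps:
$A = 29737$ ($A = \left(11266 + 16200\right) + 2271 = 27466 + 2271 = 29737$)
$h = -82406717$ ($h = 15569 \left(-5293\right) = -82406717$)
$\frac{\frac{z{\left(115 \right)}}{44577} + \frac{h}{A}}{88798} = \frac{- \frac{97}{44577} - \frac{82406717}{29737}}{88798} = \left(\left(-97\right) \frac{1}{44577} - \frac{82406717}{29737}\right) \frac{1}{88798} = \left(- \frac{97}{44577} - \frac{82406717}{29737}\right) \frac{1}{88798} = \left(- \frac{3673447108198}{1325586249}\right) \frac{1}{88798} = - \frac{1836723554099}{58854703869351}$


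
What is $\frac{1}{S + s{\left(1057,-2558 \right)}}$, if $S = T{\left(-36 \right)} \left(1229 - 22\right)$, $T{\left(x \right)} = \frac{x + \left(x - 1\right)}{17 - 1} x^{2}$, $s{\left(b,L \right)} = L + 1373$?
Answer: $- \frac{1}{7138176} \approx -1.4009 \cdot 10^{-7}$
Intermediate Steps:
$s{\left(b,L \right)} = 1373 + L$
$T{\left(x \right)} = x^{2} \left(- \frac{1}{16} + \frac{x}{8}\right)$ ($T{\left(x \right)} = \frac{x + \left(-1 + x\right)}{16} x^{2} = \left(-1 + 2 x\right) \frac{1}{16} x^{2} = \left(- \frac{1}{16} + \frac{x}{8}\right) x^{2} = x^{2} \left(- \frac{1}{16} + \frac{x}{8}\right)$)
$S = -7136991$ ($S = \frac{\left(-36\right)^{2} \left(-1 + 2 \left(-36\right)\right)}{16} \left(1229 - 22\right) = \frac{1}{16} \cdot 1296 \left(-1 - 72\right) 1207 = \frac{1}{16} \cdot 1296 \left(-73\right) 1207 = \left(-5913\right) 1207 = -7136991$)
$\frac{1}{S + s{\left(1057,-2558 \right)}} = \frac{1}{-7136991 + \left(1373 - 2558\right)} = \frac{1}{-7136991 - 1185} = \frac{1}{-7138176} = - \frac{1}{7138176}$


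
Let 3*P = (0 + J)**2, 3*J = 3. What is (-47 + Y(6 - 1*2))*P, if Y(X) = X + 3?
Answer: -40/3 ≈ -13.333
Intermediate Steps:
Y(X) = 3 + X
J = 1 (J = (1/3)*3 = 1)
P = 1/3 (P = (0 + 1)**2/3 = (1/3)*1**2 = (1/3)*1 = 1/3 ≈ 0.33333)
(-47 + Y(6 - 1*2))*P = (-47 + (3 + (6 - 1*2)))*(1/3) = (-47 + (3 + (6 - 2)))*(1/3) = (-47 + (3 + 4))*(1/3) = (-47 + 7)*(1/3) = -40*1/3 = -40/3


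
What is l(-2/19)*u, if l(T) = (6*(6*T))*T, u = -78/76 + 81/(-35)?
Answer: -319896/240065 ≈ -1.3325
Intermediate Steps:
u = -4443/1330 (u = -78*1/76 + 81*(-1/35) = -39/38 - 81/35 = -4443/1330 ≈ -3.3406)
l(T) = 36*T**2 (l(T) = (36*T)*T = 36*T**2)
l(-2/19)*u = (36*(-2/19)**2)*(-4443/1330) = (36*(4/361))*(-4443/1330) = (144/361)*(-4443/1330) = -319896/240065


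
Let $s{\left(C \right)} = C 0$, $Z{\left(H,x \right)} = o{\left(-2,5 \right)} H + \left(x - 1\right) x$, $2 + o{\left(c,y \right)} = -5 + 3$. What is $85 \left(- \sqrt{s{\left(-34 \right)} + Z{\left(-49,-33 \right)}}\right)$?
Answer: $- 85 \sqrt{1318} \approx -3085.9$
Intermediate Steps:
$o{\left(c,y \right)} = -4$ ($o{\left(c,y \right)} = -2 + \left(-5 + 3\right) = -2 - 2 = -4$)
$Z{\left(H,x \right)} = - 4 H + x \left(-1 + x\right)$ ($Z{\left(H,x \right)} = - 4 H + \left(x - 1\right) x = - 4 H + \left(-1 + x\right) x = - 4 H + x \left(-1 + x\right)$)
$s{\left(C \right)} = 0$
$85 \left(- \sqrt{s{\left(-34 \right)} + Z{\left(-49,-33 \right)}}\right) = 85 \left(- \sqrt{0 - \left(-229 - 1089\right)}\right) = 85 \left(- \sqrt{0 + \left(1089 + 33 + 196\right)}\right) = 85 \left(- \sqrt{0 + 1318}\right) = 85 \left(- \sqrt{1318}\right) = - 85 \sqrt{1318}$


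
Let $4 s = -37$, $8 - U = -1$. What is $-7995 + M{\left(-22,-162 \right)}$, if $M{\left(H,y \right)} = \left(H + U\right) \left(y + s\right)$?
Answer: $- \frac{23075}{4} \approx -5768.8$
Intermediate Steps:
$U = 9$ ($U = 8 - -1 = 8 + 1 = 9$)
$s = - \frac{37}{4}$ ($s = \frac{1}{4} \left(-37\right) = - \frac{37}{4} \approx -9.25$)
$M{\left(H,y \right)} = \left(9 + H\right) \left(- \frac{37}{4} + y\right)$ ($M{\left(H,y \right)} = \left(H + 9\right) \left(y - \frac{37}{4}\right) = \left(9 + H\right) \left(- \frac{37}{4} + y\right)$)
$-7995 + M{\left(-22,-162 \right)} = -7995 - - \frac{8905}{4} = -7995 + \left(- \frac{333}{4} - 1458 + \frac{407}{2} + 3564\right) = -7995 + \frac{8905}{4} = - \frac{23075}{4}$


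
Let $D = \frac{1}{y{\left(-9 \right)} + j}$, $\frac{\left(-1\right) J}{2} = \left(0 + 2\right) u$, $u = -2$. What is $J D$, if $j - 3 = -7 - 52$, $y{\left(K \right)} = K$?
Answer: $- \frac{8}{65} \approx -0.12308$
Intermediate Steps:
$J = 8$ ($J = - 2 \left(0 + 2\right) \left(-2\right) = - 2 \cdot 2 \left(-2\right) = \left(-2\right) \left(-4\right) = 8$)
$j = -56$ ($j = 3 - 59 = -56$)
$D = - \frac{1}{65}$ ($D = \frac{1}{-9 - 56} = \frac{1}{-65} = - \frac{1}{65} \approx -0.015385$)
$J D = 8 \left(- \frac{1}{65}\right) = - \frac{8}{65}$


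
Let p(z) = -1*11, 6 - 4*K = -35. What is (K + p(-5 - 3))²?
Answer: 9/16 ≈ 0.56250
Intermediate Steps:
K = 41/4 (K = 3/2 - ¼*(-35) = 3/2 + 35/4 = 41/4 ≈ 10.250)
p(z) = -11
(K + p(-5 - 3))² = (41/4 - 11)² = (-¾)² = 9/16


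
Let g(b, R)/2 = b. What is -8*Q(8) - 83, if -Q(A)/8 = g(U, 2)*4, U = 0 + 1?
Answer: 429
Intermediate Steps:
U = 1
g(b, R) = 2*b
Q(A) = -64 (Q(A) = -8*2*1*4 = -16*4 = -8*8 = -64)
-8*Q(8) - 83 = -8*(-64) - 83 = 512 - 83 = 429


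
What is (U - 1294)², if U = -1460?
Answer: 7584516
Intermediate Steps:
(U - 1294)² = (-1460 - 1294)² = (-2754)² = 7584516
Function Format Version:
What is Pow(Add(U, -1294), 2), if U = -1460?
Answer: 7584516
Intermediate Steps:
Pow(Add(U, -1294), 2) = Pow(Add(-1460, -1294), 2) = Pow(-2754, 2) = 7584516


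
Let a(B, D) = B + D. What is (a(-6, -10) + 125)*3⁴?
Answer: 8829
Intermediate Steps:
(a(-6, -10) + 125)*3⁴ = ((-6 - 10) + 125)*3⁴ = (-16 + 125)*81 = 109*81 = 8829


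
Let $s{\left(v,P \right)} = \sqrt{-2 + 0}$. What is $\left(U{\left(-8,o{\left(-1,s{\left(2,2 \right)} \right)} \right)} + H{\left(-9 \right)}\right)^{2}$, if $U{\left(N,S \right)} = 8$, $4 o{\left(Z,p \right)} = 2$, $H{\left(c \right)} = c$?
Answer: $1$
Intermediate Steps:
$s{\left(v,P \right)} = i \sqrt{2}$ ($s{\left(v,P \right)} = \sqrt{-2} = i \sqrt{2}$)
$o{\left(Z,p \right)} = \frac{1}{2}$ ($o{\left(Z,p \right)} = \frac{1}{4} \cdot 2 = \frac{1}{2}$)
$\left(U{\left(-8,o{\left(-1,s{\left(2,2 \right)} \right)} \right)} + H{\left(-9 \right)}\right)^{2} = \left(8 - 9\right)^{2} = \left(-1\right)^{2} = 1$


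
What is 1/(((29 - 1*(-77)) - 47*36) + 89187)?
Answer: 1/87601 ≈ 1.1415e-5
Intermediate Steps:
1/(((29 - 1*(-77)) - 47*36) + 89187) = 1/(((29 + 77) - 1692) + 89187) = 1/((106 - 1692) + 89187) = 1/(-1586 + 89187) = 1/87601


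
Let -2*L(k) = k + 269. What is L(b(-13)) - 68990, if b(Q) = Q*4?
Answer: -138197/2 ≈ -69099.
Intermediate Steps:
b(Q) = 4*Q
L(k) = -269/2 - k/2 (L(k) = -(k + 269)/2 = -(269 + k)/2 = -269/2 - k/2)
L(b(-13)) - 68990 = (-269/2 - 2*(-13)) - 68990 = (-269/2 - 1/2*(-52)) - 68990 = (-269/2 + 26) - 68990 = -217/2 - 68990 = -138197/2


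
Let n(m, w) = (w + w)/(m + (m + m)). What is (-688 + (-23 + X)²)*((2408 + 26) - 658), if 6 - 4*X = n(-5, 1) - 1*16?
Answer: -51004352/75 ≈ -6.8006e+5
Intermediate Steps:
n(m, w) = 2*w/(3*m) (n(m, w) = (2*w)/(m + 2*m) = (2*w)/((3*m)) = (2*w)*(1/(3*m)) = 2*w/(3*m))
X = 83/15 (X = 3/2 - ((⅔)*1/(-5) - 1*16)/4 = 3/2 - ((⅔)*1*(-⅕) - 16)/4 = 3/2 - (-2/15 - 16)/4 = 3/2 - ¼*(-242/15) = 3/2 + 121/30 = 83/15 ≈ 5.5333)
(-688 + (-23 + X)²)*((2408 + 26) - 658) = (-688 + (-23 + 83/15)²)*((2408 + 26) - 658) = (-688 + (-262/15)²)*(2434 - 658) = (-688 + 68644/225)*1776 = -86156/225*1776 = -51004352/75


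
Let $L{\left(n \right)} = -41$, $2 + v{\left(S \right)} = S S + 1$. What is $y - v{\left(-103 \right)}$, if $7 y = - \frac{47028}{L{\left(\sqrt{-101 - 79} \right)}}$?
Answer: $- \frac{2997468}{287} \approx -10444.0$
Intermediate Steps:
$v{\left(S \right)} = -1 + S^{2}$ ($v{\left(S \right)} = -2 + \left(S S + 1\right) = -2 + \left(S^{2} + 1\right) = -2 + \left(1 + S^{2}\right) = -1 + S^{2}$)
$y = \frac{47028}{287}$ ($y = \frac{\left(-47028\right) \frac{1}{-41}}{7} = \frac{\left(-47028\right) \left(- \frac{1}{41}\right)}{7} = \frac{1}{7} \cdot \frac{47028}{41} = \frac{47028}{287} \approx 163.86$)
$y - v{\left(-103 \right)} = \frac{47028}{287} - \left(-1 + \left(-103\right)^{2}\right) = \frac{47028}{287} - \left(-1 + 10609\right) = \frac{47028}{287} - 10608 = - \frac{2997468}{287}$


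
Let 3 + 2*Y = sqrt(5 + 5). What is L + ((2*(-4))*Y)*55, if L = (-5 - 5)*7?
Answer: 590 - 220*sqrt(10) ≈ -105.70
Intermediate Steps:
Y = -3/2 + sqrt(10)/2 (Y = -3/2 + sqrt(5 + 5)/2 = -3/2 + sqrt(10)/2 ≈ 0.081139)
L = -70 (L = -10*7 = -70)
L + ((2*(-4))*Y)*55 = -70 + ((2*(-4))*(-3/2 + sqrt(10)/2))*55 = -70 - 8*(-3/2 + sqrt(10)/2)*55 = -70 + (12 - 4*sqrt(10))*55 = -70 + (660 - 220*sqrt(10)) = 590 - 220*sqrt(10)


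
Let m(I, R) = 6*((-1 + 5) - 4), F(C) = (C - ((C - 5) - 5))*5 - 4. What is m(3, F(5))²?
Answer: 0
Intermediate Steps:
F(C) = 46 (F(C) = (C - ((-5 + C) - 5))*5 - 4 = (C - (-10 + C))*5 - 4 = (C + (10 - C))*5 - 4 = 10*5 - 4 = 50 - 4 = 46)
m(I, R) = 0 (m(I, R) = 6*(4 - 4) = 6*0 = 0)
m(3, F(5))² = 0² = 0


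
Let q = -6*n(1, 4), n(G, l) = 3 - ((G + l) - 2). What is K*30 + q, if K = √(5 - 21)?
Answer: 120*I ≈ 120.0*I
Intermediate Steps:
K = 4*I (K = √(-16) = 4*I ≈ 4.0*I)
n(G, l) = 5 - G - l (n(G, l) = 3 - (-2 + G + l) = 3 + (2 - G - l) = 5 - G - l)
q = 0 (q = -6*(5 - 1*1 - 1*4) = -6*(5 - 1 - 4) = -6*0 = 0)
K*30 + q = (4*I)*30 + 0 = 120*I + 0 = 120*I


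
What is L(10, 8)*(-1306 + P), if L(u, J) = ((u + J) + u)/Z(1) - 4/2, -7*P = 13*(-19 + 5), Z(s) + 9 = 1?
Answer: 7040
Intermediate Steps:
Z(s) = -8 (Z(s) = -9 + 1 = -8)
P = 26 (P = -13*(-19 + 5)/7 = -13*(-14)/7 = -⅐*(-182) = 26)
L(u, J) = -2 - u/4 - J/8 (L(u, J) = ((u + J) + u)/(-8) - 4/2 = ((J + u) + u)*(-⅛) - 4*½ = (J + 2*u)*(-⅛) - 2 = (-u/4 - J/8) - 2 = -2 - u/4 - J/8)
L(10, 8)*(-1306 + P) = (-2 - ¼*10 - ⅛*8)*(-1306 + 26) = (-2 - 5/2 - 1)*(-1280) = -11/2*(-1280) = 7040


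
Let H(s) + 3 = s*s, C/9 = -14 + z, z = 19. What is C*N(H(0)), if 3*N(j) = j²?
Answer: 135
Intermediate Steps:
C = 45 (C = 9*(-14 + 19) = 9*5 = 45)
H(s) = -3 + s² (H(s) = -3 + s*s = -3 + s²)
N(j) = j²/3
C*N(H(0)) = 45*((-3 + 0²)²/3) = 45*((-3 + 0)²/3) = 45*((⅓)*(-3)²) = 45*((⅓)*9) = 45*3 = 135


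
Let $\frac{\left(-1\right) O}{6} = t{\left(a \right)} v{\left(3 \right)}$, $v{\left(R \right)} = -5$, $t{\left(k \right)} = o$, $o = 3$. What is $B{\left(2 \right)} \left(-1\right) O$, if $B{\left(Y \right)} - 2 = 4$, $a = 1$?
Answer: $-540$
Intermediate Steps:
$B{\left(Y \right)} = 6$ ($B{\left(Y \right)} = 2 + 4 = 6$)
$t{\left(k \right)} = 3$
$O = 90$ ($O = - 6 \cdot 3 \left(-5\right) = \left(-6\right) \left(-15\right) = 90$)
$B{\left(2 \right)} \left(-1\right) O = 6 \left(-1\right) 90 = \left(-6\right) 90 = -540$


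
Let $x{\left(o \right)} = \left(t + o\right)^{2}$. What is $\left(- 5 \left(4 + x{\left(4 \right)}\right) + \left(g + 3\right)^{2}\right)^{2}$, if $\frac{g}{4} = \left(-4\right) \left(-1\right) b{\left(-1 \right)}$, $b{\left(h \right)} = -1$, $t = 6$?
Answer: $123201$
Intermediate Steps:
$x{\left(o \right)} = \left(6 + o\right)^{2}$
$g = -16$ ($g = 4 \left(-4\right) \left(-1\right) \left(-1\right) = 4 \cdot 4 \left(-1\right) = 4 \left(-4\right) = -16$)
$\left(- 5 \left(4 + x{\left(4 \right)}\right) + \left(g + 3\right)^{2}\right)^{2} = \left(- 5 \left(4 + \left(6 + 4\right)^{2}\right) + \left(-16 + 3\right)^{2}\right)^{2} = \left(- 5 \left(4 + 10^{2}\right) + \left(-13\right)^{2}\right)^{2} = \left(- 5 \left(4 + 100\right) + 169\right)^{2} = \left(\left(-5\right) 104 + 169\right)^{2} = \left(-520 + 169\right)^{2} = \left(-351\right)^{2} = 123201$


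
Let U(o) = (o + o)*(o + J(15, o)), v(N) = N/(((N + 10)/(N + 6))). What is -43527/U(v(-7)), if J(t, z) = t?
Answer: -391743/728 ≈ -538.11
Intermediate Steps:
v(N) = N*(6 + N)/(10 + N) (v(N) = N/(((10 + N)/(6 + N))) = N*((6 + N)/(10 + N)) = N*(6 + N)/(10 + N))
U(o) = 2*o*(15 + o) (U(o) = (o + o)*(o + 15) = (2*o)*(15 + o) = 2*o*(15 + o))
-43527/U(v(-7)) = -43527*(-(10 - 7)/(14*(6 - 7)*(15 - 7*(6 - 7)/(10 - 7)))) = -43527*3/(14*(15 - 7*(-1)/3)) = -43527*3/(14*(15 - 7*⅓*(-1))) = -43527*3/(14*(15 + 7/3)) = -43527/(2*(7/3)*(52/3)) = -43527/728/9 = -43527*9/728 = -391743/728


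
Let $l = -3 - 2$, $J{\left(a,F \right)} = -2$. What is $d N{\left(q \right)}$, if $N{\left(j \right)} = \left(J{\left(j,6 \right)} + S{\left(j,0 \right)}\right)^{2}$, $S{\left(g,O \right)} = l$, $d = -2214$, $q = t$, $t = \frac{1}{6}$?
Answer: $-108486$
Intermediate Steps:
$t = \frac{1}{6} \approx 0.16667$
$q = \frac{1}{6} \approx 0.16667$
$l = -5$
$S{\left(g,O \right)} = -5$
$N{\left(j \right)} = 49$ ($N{\left(j \right)} = \left(-2 - 5\right)^{2} = \left(-7\right)^{2} = 49$)
$d N{\left(q \right)} = \left(-2214\right) 49 = -108486$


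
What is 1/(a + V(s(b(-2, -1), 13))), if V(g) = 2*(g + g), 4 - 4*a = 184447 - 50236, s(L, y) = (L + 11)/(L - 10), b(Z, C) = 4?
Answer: -4/134247 ≈ -2.9796e-5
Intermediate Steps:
s(L, y) = (11 + L)/(-10 + L)
a = -134207/4 (a = 1 - (184447 - 50236)/4 = 1 - ¼*134211 = 1 - 134211/4 = -134207/4 ≈ -33552.)
V(g) = 4*g (V(g) = 2*(2*g) = 4*g)
1/(a + V(s(b(-2, -1), 13))) = 1/(-134207/4 + 4*((11 + 4)/(-10 + 4))) = 1/(-134207/4 + 4*(15/(-6))) = 1/(-134207/4 + 4*(-⅙*15)) = 1/(-134207/4 + 4*(-5/2)) = 1/(-134207/4 - 10) = 1/(-134247/4) = -4/134247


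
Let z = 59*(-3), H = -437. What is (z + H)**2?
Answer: 376996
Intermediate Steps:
z = -177
(z + H)**2 = (-177 - 437)**2 = (-614)**2 = 376996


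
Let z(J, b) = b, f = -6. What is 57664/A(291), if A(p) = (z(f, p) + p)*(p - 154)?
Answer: 28832/39867 ≈ 0.72320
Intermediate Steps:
A(p) = 2*p*(-154 + p) (A(p) = (p + p)*(p - 154) = (2*p)*(-154 + p) = 2*p*(-154 + p))
57664/A(291) = 57664/((2*291*(-154 + 291))) = 57664/((2*291*137)) = 57664/79734 = 57664*(1/79734) = 28832/39867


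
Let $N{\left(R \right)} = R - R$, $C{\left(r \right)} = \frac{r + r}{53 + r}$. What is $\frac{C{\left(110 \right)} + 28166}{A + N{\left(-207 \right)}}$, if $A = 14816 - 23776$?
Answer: $- \frac{2295639}{730240} \approx -3.1437$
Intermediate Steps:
$A = -8960$
$C{\left(r \right)} = \frac{2 r}{53 + r}$
$N{\left(R \right)} = 0$
$\frac{C{\left(110 \right)} + 28166}{A + N{\left(-207 \right)}} = \frac{2 \cdot 110 \frac{1}{53 + 110} + 28166}{-8960 + 0} = \frac{2 \cdot 110 \cdot \frac{1}{163} + 28166}{-8960} = \left(2 \cdot 110 \cdot \frac{1}{163} + 28166\right) \left(- \frac{1}{8960}\right) = \left(\frac{220}{163} + 28166\right) \left(- \frac{1}{8960}\right) = \frac{4591278}{163} \left(- \frac{1}{8960}\right) = - \frac{2295639}{730240}$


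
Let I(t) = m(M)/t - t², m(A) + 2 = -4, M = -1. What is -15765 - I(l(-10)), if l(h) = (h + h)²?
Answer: 28847003/200 ≈ 1.4424e+5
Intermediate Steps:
m(A) = -6 (m(A) = -2 - 4 = -6)
l(h) = 4*h² (l(h) = (2*h)² = 4*h²)
I(t) = -t² - 6/t (I(t) = -6/t - t² = -t² - 6/t)
-15765 - I(l(-10)) = -15765 - (-6 - (4*(-10)²)³)/(4*(-10)²) = -15765 - (-6 - (4*100)³)/(4*100) = -15765 - (-6 - 1*400³)/400 = -15765 - (-6 - 1*64000000)/400 = -15765 - (-6 - 64000000)/400 = -15765 - (-64000006)/400 = -15765 - 1*(-32000003/200) = -15765 + 32000003/200 = 28847003/200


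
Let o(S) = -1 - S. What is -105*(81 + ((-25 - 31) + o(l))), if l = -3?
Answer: -2835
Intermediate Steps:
-105*(81 + ((-25 - 31) + o(l))) = -105*(81 + ((-25 - 31) + (-1 - 1*(-3)))) = -105*(81 + (-56 + (-1 + 3))) = -105*(81 + (-56 + 2)) = -105*(81 - 54) = -105*27 = -2835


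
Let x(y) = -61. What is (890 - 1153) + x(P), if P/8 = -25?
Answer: -324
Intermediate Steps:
P = -200 (P = 8*(-25) = -200)
(890 - 1153) + x(P) = (890 - 1153) - 61 = -263 - 61 = -324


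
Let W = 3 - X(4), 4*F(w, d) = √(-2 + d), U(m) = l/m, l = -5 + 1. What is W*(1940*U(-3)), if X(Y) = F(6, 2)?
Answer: 7760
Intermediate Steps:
l = -4
U(m) = -4/m
F(w, d) = √(-2 + d)/4
X(Y) = 0 (X(Y) = √(-2 + 2)/4 = √0/4 = (¼)*0 = 0)
W = 3 (W = 3 - 1*0 = 3 + 0 = 3)
W*(1940*U(-3)) = 3*(1940*(-4/(-3))) = 3*(1940*(-4*(-⅓))) = 3*(1940*(4/3)) = 3*(7760/3) = 7760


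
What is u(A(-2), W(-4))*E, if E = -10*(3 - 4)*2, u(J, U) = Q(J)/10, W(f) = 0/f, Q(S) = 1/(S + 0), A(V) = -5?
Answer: -⅖ ≈ -0.40000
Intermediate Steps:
Q(S) = 1/S
W(f) = 0
u(J, U) = 1/(10*J) (u(J, U) = 1/(J*10) = (⅒)/J = 1/(10*J))
E = 20 (E = -(-10)*2 = -10*(-2) = 20)
u(A(-2), W(-4))*E = ((⅒)/(-5))*20 = ((⅒)*(-⅕))*20 = -1/50*20 = -⅖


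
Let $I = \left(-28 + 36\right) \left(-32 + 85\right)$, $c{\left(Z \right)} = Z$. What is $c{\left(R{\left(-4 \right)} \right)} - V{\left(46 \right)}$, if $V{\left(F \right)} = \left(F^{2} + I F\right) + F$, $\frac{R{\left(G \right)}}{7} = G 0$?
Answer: $-21666$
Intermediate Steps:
$R{\left(G \right)} = 0$ ($R{\left(G \right)} = 7 G 0 = 7 \cdot 0 = 0$)
$I = 424$ ($I = 8 \cdot 53 = 424$)
$V{\left(F \right)} = F^{2} + 425 F$ ($V{\left(F \right)} = \left(F^{2} + 424 F\right) + F = F^{2} + 425 F$)
$c{\left(R{\left(-4 \right)} \right)} - V{\left(46 \right)} = 0 - 46 \left(425 + 46\right) = 0 - 46 \cdot 471 = 0 - 21666 = -21666$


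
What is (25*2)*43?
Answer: 2150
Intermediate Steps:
(25*2)*43 = 50*43 = 2150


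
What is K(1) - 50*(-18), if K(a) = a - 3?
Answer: 898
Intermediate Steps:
K(a) = -3 + a
K(1) - 50*(-18) = (-3 + 1) - 50*(-18) = -2 + 900 = 898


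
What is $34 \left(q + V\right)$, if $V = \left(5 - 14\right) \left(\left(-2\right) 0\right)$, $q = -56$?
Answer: $-1904$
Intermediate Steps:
$V = 0$ ($V = \left(5 - 14\right) 0 = \left(-9\right) 0 = 0$)
$34 \left(q + V\right) = 34 \left(-56 + 0\right) = 34 \left(-56\right) = -1904$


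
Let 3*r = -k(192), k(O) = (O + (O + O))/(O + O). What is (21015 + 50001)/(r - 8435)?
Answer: -142032/16871 ≈ -8.4187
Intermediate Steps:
k(O) = 3/2 (k(O) = (O + 2*O)/((2*O)) = (3*O)*(1/(2*O)) = 3/2)
r = -½ (r = (-1*3/2)/3 = (⅓)*(-3/2) = -½ ≈ -0.50000)
(21015 + 50001)/(r - 8435) = (21015 + 50001)/(-½ - 8435) = 71016/(-16871/2) = 71016*(-2/16871) = -142032/16871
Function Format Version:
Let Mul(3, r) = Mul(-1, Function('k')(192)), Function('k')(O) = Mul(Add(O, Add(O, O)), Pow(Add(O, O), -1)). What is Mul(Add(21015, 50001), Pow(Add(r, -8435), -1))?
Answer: Rational(-142032, 16871) ≈ -8.4187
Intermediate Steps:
Function('k')(O) = Rational(3, 2) (Function('k')(O) = Mul(Add(O, Mul(2, O)), Pow(Mul(2, O), -1)) = Mul(Mul(3, O), Mul(Rational(1, 2), Pow(O, -1))) = Rational(3, 2))
r = Rational(-1, 2) (r = Mul(Rational(1, 3), Mul(-1, Rational(3, 2))) = Mul(Rational(1, 3), Rational(-3, 2)) = Rational(-1, 2) ≈ -0.50000)
Mul(Add(21015, 50001), Pow(Add(r, -8435), -1)) = Mul(Add(21015, 50001), Pow(Add(Rational(-1, 2), -8435), -1)) = Mul(71016, Pow(Rational(-16871, 2), -1)) = Mul(71016, Rational(-2, 16871)) = Rational(-142032, 16871)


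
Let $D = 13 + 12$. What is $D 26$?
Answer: $650$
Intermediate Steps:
$D = 25$
$D 26 = 25 \cdot 26 = 650$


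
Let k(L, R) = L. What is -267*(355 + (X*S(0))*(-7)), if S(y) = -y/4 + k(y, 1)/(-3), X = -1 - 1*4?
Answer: -94785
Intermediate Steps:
X = -5 (X = -1 - 4 = -5)
S(y) = -7*y/12 (S(y) = -y/4 + y/(-3) = -y*(1/4) + y*(-1/3) = -y/4 - y/3 = -7*y/12)
-267*(355 + (X*S(0))*(-7)) = -267*(355 - (-35)*0/12*(-7)) = -267*(355 - 5*0*(-7)) = -267*(355 + 0*(-7)) = -267*(355 + 0) = -267*355 = -94785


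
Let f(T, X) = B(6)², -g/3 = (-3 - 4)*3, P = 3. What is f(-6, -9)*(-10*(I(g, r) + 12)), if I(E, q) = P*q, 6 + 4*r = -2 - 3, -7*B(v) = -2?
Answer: -150/49 ≈ -3.0612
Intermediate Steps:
B(v) = 2/7 (B(v) = -⅐*(-2) = 2/7)
g = 63 (g = -3*(-3 - 4)*3 = -(-21)*3 = -3*(-21) = 63)
r = -11/4 (r = -3/2 + (-2 - 3)/4 = -3/2 + (¼)*(-5) = -3/2 - 5/4 = -11/4 ≈ -2.7500)
I(E, q) = 3*q
f(T, X) = 4/49 (f(T, X) = (2/7)² = 4/49)
f(-6, -9)*(-10*(I(g, r) + 12)) = 4*(-10*(3*(-11/4) + 12))/49 = 4*(-10*(-33/4 + 12))/49 = 4*(-10*15/4)/49 = (4/49)*(-75/2) = -150/49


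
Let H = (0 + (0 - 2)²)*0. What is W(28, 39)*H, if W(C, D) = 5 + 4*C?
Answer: 0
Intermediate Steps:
H = 0 (H = (0 + (-2)²)*0 = (0 + 4)*0 = 4*0 = 0)
W(28, 39)*H = (5 + 4*28)*0 = (5 + 112)*0 = 117*0 = 0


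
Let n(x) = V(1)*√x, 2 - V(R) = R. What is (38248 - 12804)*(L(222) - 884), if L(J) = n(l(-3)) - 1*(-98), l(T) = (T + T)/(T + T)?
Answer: -19973540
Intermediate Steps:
V(R) = 2 - R
l(T) = 1 (l(T) = (2*T)/((2*T)) = (2*T)*(1/(2*T)) = 1)
n(x) = √x (n(x) = (2 - 1*1)*√x = (2 - 1)*√x = 1*√x = √x)
L(J) = 99 (L(J) = √1 - 1*(-98) = 1 + 98 = 99)
(38248 - 12804)*(L(222) - 884) = (38248 - 12804)*(99 - 884) = 25444*(-785) = -19973540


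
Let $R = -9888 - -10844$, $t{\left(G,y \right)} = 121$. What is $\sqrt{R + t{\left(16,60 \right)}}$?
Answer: $\sqrt{1077} \approx 32.818$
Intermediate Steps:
$R = 956$ ($R = -9888 + 10844 = 956$)
$\sqrt{R + t{\left(16,60 \right)}} = \sqrt{956 + 121} = \sqrt{1077}$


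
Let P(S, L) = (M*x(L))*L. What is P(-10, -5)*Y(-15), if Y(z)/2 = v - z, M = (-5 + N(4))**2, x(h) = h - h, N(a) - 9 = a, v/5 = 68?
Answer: 0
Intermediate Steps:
v = 340 (v = 5*68 = 340)
N(a) = 9 + a
x(h) = 0
M = 64 (M = (-5 + (9 + 4))**2 = (-5 + 13)**2 = 8**2 = 64)
Y(z) = 680 - 2*z (Y(z) = 2*(340 - z) = 680 - 2*z)
P(S, L) = 0 (P(S, L) = (64*0)*L = 0*L = 0)
P(-10, -5)*Y(-15) = 0*(680 - 2*(-15)) = 0*(680 + 30) = 0*710 = 0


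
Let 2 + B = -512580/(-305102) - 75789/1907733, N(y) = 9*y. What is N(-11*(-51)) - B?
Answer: 25780664361986/5105729419 ≈ 5049.4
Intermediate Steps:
B = -1836525455/5105729419 (B = -2 + (-512580/(-305102) - 75789/1907733) = -2 + (-512580*(-1/305102) - 75789*1/1907733) = -2 + (256290/152551 - 25263/635911) = -2 + 8374933383/5105729419 = -1836525455/5105729419 ≈ -0.35970)
N(-11*(-51)) - B = 9*(-11*(-51)) - 1*(-1836525455/5105729419) = 9*561 + 1836525455/5105729419 = 5049 + 1836525455/5105729419 = 25780664361986/5105729419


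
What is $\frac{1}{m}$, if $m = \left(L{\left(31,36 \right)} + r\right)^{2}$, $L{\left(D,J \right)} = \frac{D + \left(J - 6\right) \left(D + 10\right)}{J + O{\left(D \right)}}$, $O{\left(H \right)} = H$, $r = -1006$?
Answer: $\frac{4489}{4374631881} \approx 1.0261 \cdot 10^{-6}$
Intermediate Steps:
$L{\left(D,J \right)} = \frac{D + \left(-6 + J\right) \left(10 + D\right)}{D + J}$ ($L{\left(D,J \right)} = \frac{D + \left(J - 6\right) \left(D + 10\right)}{J + D} = \frac{D + \left(-6 + J\right) \left(10 + D\right)}{D + J}$)
$m = \frac{4374631881}{4489}$ ($m = \left(\frac{-60 - 155 + 10 \cdot 36 + 31 \cdot 36}{31 + 36} - 1006\right)^{2} = \left(\frac{-60 - 155 + 360 + 1116}{67} - 1006\right)^{2} = \left(\frac{1}{67} \cdot 1261 - 1006\right)^{2} = \left(\frac{1261}{67} - 1006\right)^{2} = \left(- \frac{66141}{67}\right)^{2} = \frac{4374631881}{4489} \approx 9.7452 \cdot 10^{5}$)
$\frac{1}{m} = \frac{1}{\frac{4374631881}{4489}} = \frac{4489}{4374631881}$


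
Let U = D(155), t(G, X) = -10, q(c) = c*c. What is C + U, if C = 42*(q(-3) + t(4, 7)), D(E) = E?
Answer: 113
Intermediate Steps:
q(c) = c²
U = 155
C = -42 (C = 42*((-3)² - 10) = 42*(9 - 10) = 42*(-1) = -42)
C + U = -42 + 155 = 113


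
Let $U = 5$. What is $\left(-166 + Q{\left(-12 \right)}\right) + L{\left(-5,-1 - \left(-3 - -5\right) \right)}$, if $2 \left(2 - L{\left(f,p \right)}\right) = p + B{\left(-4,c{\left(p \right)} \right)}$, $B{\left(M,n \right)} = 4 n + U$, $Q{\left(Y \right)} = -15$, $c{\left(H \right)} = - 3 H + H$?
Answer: $-192$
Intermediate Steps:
$c{\left(H \right)} = - 2 H$
$B{\left(M,n \right)} = 5 + 4 n$ ($B{\left(M,n \right)} = 4 n + 5 = 5 + 4 n$)
$L{\left(f,p \right)} = - \frac{1}{2} + \frac{7 p}{2}$ ($L{\left(f,p \right)} = 2 - \frac{p + \left(5 + 4 \left(- 2 p\right)\right)}{2} = 2 - \frac{p - \left(-5 + 8 p\right)}{2} = 2 - \frac{5 - 7 p}{2} = 2 + \left(- \frac{5}{2} + \frac{7 p}{2}\right) = - \frac{1}{2} + \frac{7 p}{2}$)
$\left(-166 + Q{\left(-12 \right)}\right) + L{\left(-5,-1 - \left(-3 - -5\right) \right)} = \left(-166 - 15\right) + \left(- \frac{1}{2} + \frac{7 \left(-1 - \left(-3 - -5\right)\right)}{2}\right) = -181 + \left(- \frac{1}{2} + \frac{7 \left(-1 - \left(-3 + 5\right)\right)}{2}\right) = -181 + \left(- \frac{1}{2} + \frac{7 \left(-1 - 2\right)}{2}\right) = -181 + \left(- \frac{1}{2} + \frac{7}{2} \left(-3\right)\right) = -181 - 11 = -192$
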